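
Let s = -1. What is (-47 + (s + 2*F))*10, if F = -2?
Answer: -520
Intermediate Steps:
(-47 + (s + 2*F))*10 = (-47 + (-1 + 2*(-2)))*10 = (-47 + (-1 - 4))*10 = (-47 - 5)*10 = -52*10 = -520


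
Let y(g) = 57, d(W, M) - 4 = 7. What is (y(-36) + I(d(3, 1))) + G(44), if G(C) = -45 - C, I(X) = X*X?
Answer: 89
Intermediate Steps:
d(W, M) = 11 (d(W, M) = 4 + 7 = 11)
I(X) = X²
(y(-36) + I(d(3, 1))) + G(44) = (57 + 11²) + (-45 - 1*44) = (57 + 121) + (-45 - 44) = 178 - 89 = 89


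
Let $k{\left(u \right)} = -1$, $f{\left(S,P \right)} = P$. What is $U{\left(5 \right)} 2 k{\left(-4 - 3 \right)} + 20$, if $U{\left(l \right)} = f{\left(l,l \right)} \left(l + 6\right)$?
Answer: $-90$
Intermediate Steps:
$U{\left(l \right)} = l \left(6 + l\right)$ ($U{\left(l \right)} = l \left(l + 6\right) = l \left(6 + l\right)$)
$U{\left(5 \right)} 2 k{\left(-4 - 3 \right)} + 20 = 5 \left(6 + 5\right) 2 \left(-1\right) + 20 = 5 \cdot 11 \cdot 2 \left(-1\right) + 20 = 55 \cdot 2 \left(-1\right) + 20 = 110 \left(-1\right) + 20 = -110 + 20 = -90$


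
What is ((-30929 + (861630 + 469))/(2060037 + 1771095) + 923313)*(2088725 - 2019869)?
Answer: 20297227148306668/319261 ≈ 6.3576e+10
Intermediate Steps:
((-30929 + (861630 + 469))/(2060037 + 1771095) + 923313)*(2088725 - 2019869) = ((-30929 + 862099)/3831132 + 923313)*68856 = (831170*(1/3831132) + 923313)*68856 = (415585/1915566 + 923313)*68856 = (1768667405743/1915566)*68856 = 20297227148306668/319261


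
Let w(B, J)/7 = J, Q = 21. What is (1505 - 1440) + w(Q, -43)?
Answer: -236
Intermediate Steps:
w(B, J) = 7*J
(1505 - 1440) + w(Q, -43) = (1505 - 1440) + 7*(-43) = 65 - 301 = -236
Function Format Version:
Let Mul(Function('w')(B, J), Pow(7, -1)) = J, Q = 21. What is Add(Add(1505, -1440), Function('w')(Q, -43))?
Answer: -236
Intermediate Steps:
Function('w')(B, J) = Mul(7, J)
Add(Add(1505, -1440), Function('w')(Q, -43)) = Add(Add(1505, -1440), Mul(7, -43)) = Add(65, -301) = -236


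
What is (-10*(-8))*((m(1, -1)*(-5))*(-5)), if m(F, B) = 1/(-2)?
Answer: -1000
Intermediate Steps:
m(F, B) = -½
(-10*(-8))*((m(1, -1)*(-5))*(-5)) = (-10*(-8))*(-½*(-5)*(-5)) = 80*((5/2)*(-5)) = 80*(-25/2) = -1000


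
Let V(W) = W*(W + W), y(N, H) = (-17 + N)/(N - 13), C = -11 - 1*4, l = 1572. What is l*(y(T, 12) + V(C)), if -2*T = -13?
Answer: 9229212/13 ≈ 7.0994e+5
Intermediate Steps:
T = 13/2 (T = -1/2*(-13) = 13/2 ≈ 6.5000)
C = -15 (C = -11 - 4 = -15)
y(N, H) = (-17 + N)/(-13 + N)
V(W) = 2*W**2 (V(W) = W*(2*W) = 2*W**2)
l*(y(T, 12) + V(C)) = 1572*((-17 + 13/2)/(-13 + 13/2) + 2*(-15)**2) = 1572*(-21/2/(-13/2) + 2*225) = 1572*(-2/13*(-21/2) + 450) = 1572*(21/13 + 450) = 1572*(5871/13) = 9229212/13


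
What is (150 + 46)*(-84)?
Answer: -16464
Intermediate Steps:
(150 + 46)*(-84) = 196*(-84) = -16464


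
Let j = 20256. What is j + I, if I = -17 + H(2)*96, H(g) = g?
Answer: 20431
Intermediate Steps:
I = 175 (I = -17 + 2*96 = -17 + 192 = 175)
j + I = 20256 + 175 = 20431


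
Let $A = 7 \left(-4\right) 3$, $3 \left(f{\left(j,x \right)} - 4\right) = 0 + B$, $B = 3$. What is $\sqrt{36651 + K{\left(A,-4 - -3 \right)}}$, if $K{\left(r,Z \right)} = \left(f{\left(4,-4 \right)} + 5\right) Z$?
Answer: $\sqrt{36641} \approx 191.42$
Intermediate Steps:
$f{\left(j,x \right)} = 5$ ($f{\left(j,x \right)} = 4 + \frac{0 + 3}{3} = 4 + \frac{1}{3} \cdot 3 = 4 + 1 = 5$)
$A = -84$ ($A = \left(-28\right) 3 = -84$)
$K{\left(r,Z \right)} = 10 Z$ ($K{\left(r,Z \right)} = \left(5 + 5\right) Z = 10 Z$)
$\sqrt{36651 + K{\left(A,-4 - -3 \right)}} = \sqrt{36651 + 10 \left(-4 - -3\right)} = \sqrt{36651 + 10 \left(-4 + 3\right)} = \sqrt{36651 + 10 \left(-1\right)} = \sqrt{36651 - 10} = \sqrt{36641}$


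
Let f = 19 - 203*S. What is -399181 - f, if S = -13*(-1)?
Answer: -396561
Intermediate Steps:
S = 13
f = -2620 (f = 19 - 203*13 = 19 - 2639 = -2620)
-399181 - f = -399181 - 1*(-2620) = -399181 + 2620 = -396561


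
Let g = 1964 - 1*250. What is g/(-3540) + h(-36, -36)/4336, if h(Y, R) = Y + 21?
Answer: -1871251/3837360 ≈ -0.48764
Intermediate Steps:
h(Y, R) = 21 + Y
g = 1714 (g = 1964 - 250 = 1714)
g/(-3540) + h(-36, -36)/4336 = 1714/(-3540) + (21 - 36)/4336 = 1714*(-1/3540) - 15*1/4336 = -857/1770 - 15/4336 = -1871251/3837360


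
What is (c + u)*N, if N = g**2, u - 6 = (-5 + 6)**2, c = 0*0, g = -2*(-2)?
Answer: 112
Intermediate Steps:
g = 4
c = 0
u = 7 (u = 6 + (-5 + 6)**2 = 6 + 1**2 = 6 + 1 = 7)
N = 16 (N = 4**2 = 16)
(c + u)*N = (0 + 7)*16 = 7*16 = 112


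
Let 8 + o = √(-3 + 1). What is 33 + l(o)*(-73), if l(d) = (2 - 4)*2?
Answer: 325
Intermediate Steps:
o = -8 + I*√2 (o = -8 + √(-3 + 1) = -8 + √(-2) = -8 + I*√2 ≈ -8.0 + 1.4142*I)
l(d) = -4 (l(d) = -2*2 = -4)
33 + l(o)*(-73) = 33 - 4*(-73) = 33 + 292 = 325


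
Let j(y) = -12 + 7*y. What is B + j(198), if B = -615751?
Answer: -614377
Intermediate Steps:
B + j(198) = -615751 + (-12 + 7*198) = -615751 + (-12 + 1386) = -615751 + 1374 = -614377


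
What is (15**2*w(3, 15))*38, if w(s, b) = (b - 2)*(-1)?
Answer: -111150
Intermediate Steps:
w(s, b) = 2 - b (w(s, b) = (-2 + b)*(-1) = 2 - b)
(15**2*w(3, 15))*38 = (15**2*(2 - 1*15))*38 = (225*(2 - 15))*38 = (225*(-13))*38 = -2925*38 = -111150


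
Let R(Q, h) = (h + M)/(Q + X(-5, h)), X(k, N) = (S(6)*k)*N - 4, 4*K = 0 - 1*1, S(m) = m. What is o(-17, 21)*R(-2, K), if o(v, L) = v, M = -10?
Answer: 697/6 ≈ 116.17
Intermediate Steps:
K = -¼ (K = (0 - 1*1)/4 = (0 - 1)/4 = (¼)*(-1) = -¼ ≈ -0.25000)
X(k, N) = -4 + 6*N*k (X(k, N) = (6*k)*N - 4 = 6*N*k - 4 = -4 + 6*N*k)
R(Q, h) = (-10 + h)/(-4 + Q - 30*h) (R(Q, h) = (h - 10)/(Q + (-4 + 6*h*(-5))) = (-10 + h)/(Q + (-4 - 30*h)) = (-10 + h)/(-4 + Q - 30*h))
o(-17, 21)*R(-2, K) = -17*(-10 - ¼)/(-4 - 2 - 30*(-¼)) = -17*(-41)/((-4 - 2 + 15/2)*4) = -17*(-41)/(3/2*4) = -34*(-41)/(3*4) = -17*(-41/6) = 697/6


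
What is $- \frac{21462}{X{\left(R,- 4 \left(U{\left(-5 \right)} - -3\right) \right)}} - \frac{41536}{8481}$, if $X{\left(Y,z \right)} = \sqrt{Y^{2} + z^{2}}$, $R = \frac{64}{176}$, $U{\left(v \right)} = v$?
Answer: $- \frac{3776}{771} - \frac{118041 \sqrt{485}}{970} \approx -2684.9$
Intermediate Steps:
$R = \frac{4}{11}$ ($R = 64 \cdot \frac{1}{176} = \frac{4}{11} \approx 0.36364$)
$- \frac{21462}{X{\left(R,- 4 \left(U{\left(-5 \right)} - -3\right) \right)}} - \frac{41536}{8481} = - \frac{21462}{\sqrt{\left(\frac{4}{11}\right)^{2} + \left(- 4 \left(-5 - -3\right)\right)^{2}}} - \frac{41536}{8481} = - \frac{21462}{\sqrt{\frac{16}{121} + \left(- 4 \left(-5 + 3\right)\right)^{2}}} - \frac{3776}{771} = - \frac{21462}{\sqrt{\frac{16}{121} + \left(\left(-4\right) \left(-2\right)\right)^{2}}} - \frac{3776}{771} = - \frac{21462}{\sqrt{\frac{16}{121} + 8^{2}}} - \frac{3776}{771} = - \frac{21462}{\sqrt{\frac{16}{121} + 64}} - \frac{3776}{771} = - \frac{21462}{\sqrt{\frac{7760}{121}}} - \frac{3776}{771} = - \frac{21462}{\frac{4}{11} \sqrt{485}} - \frac{3776}{771} = - 21462 \frac{11 \sqrt{485}}{1940} - \frac{3776}{771} = - \frac{118041 \sqrt{485}}{970} - \frac{3776}{771} = - \frac{3776}{771} - \frac{118041 \sqrt{485}}{970}$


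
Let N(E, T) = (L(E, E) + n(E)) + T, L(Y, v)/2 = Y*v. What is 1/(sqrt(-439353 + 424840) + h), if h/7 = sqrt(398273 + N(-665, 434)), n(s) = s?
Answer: 1/(14*sqrt(320623) + I*sqrt(14513)) ≈ 0.00012612 - 1.917e-6*I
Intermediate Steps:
L(Y, v) = 2*Y*v (L(Y, v) = 2*(Y*v) = 2*Y*v)
N(E, T) = E + T + 2*E**2 (N(E, T) = (2*E*E + E) + T = (2*E**2 + E) + T = (E + 2*E**2) + T = E + T + 2*E**2)
h = 14*sqrt(320623) (h = 7*sqrt(398273 + (-665 + 434 + 2*(-665)**2)) = 7*sqrt(398273 + (-665 + 434 + 2*442225)) = 7*sqrt(398273 + (-665 + 434 + 884450)) = 7*sqrt(398273 + 884219) = 7*sqrt(1282492) = 7*(2*sqrt(320623)) = 14*sqrt(320623) ≈ 7927.3)
1/(sqrt(-439353 + 424840) + h) = 1/(sqrt(-439353 + 424840) + 14*sqrt(320623)) = 1/(sqrt(-14513) + 14*sqrt(320623)) = 1/(I*sqrt(14513) + 14*sqrt(320623)) = 1/(14*sqrt(320623) + I*sqrt(14513))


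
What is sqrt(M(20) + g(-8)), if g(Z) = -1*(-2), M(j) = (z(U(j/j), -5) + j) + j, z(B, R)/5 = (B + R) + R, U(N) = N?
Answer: I*sqrt(3) ≈ 1.732*I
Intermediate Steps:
z(B, R) = 5*B + 10*R (z(B, R) = 5*((B + R) + R) = 5*(B + 2*R) = 5*B + 10*R)
M(j) = -45 + 2*j (M(j) = ((5*(j/j) + 10*(-5)) + j) + j = ((5*1 - 50) + j) + j = ((5 - 50) + j) + j = (-45 + j) + j = -45 + 2*j)
g(Z) = 2
sqrt(M(20) + g(-8)) = sqrt((-45 + 2*20) + 2) = sqrt((-45 + 40) + 2) = sqrt(-5 + 2) = sqrt(-3) = I*sqrt(3)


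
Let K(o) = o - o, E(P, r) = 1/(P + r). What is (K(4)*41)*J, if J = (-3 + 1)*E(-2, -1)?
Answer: 0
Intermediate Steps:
J = ⅔ (J = (-3 + 1)/(-2 - 1) = -2/(-3) = -2*(-⅓) = ⅔ ≈ 0.66667)
K(o) = 0
(K(4)*41)*J = (0*41)*(⅔) = 0*(⅔) = 0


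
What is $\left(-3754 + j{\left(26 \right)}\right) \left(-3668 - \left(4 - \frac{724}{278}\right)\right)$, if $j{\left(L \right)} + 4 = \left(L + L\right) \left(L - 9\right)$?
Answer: $\frac{1465872204}{139} \approx 1.0546 \cdot 10^{7}$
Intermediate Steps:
$j{\left(L \right)} = -4 + 2 L \left(-9 + L\right)$ ($j{\left(L \right)} = -4 + \left(L + L\right) \left(L - 9\right) = -4 + 2 L \left(-9 + L\right)$)
$\left(-3754 + j{\left(26 \right)}\right) \left(-3668 - \left(4 - \frac{724}{278}\right)\right) = \left(-3754 - \left(472 - 1352\right)\right) \left(-3668 - \left(4 - \frac{724}{278}\right)\right) = \left(-3754 - -880\right) \left(-3668 - \left(4 - \frac{362}{139}\right)\right) = \left(-3754 - -880\right) \left(-3668 - \frac{194}{139}\right) = \left(-3754 + 880\right) \left(-3668 + \left(-4 + \frac{362}{139}\right)\right) = - 2874 \left(-3668 - \frac{194}{139}\right) = \left(-2874\right) \left(- \frac{510046}{139}\right) = \frac{1465872204}{139}$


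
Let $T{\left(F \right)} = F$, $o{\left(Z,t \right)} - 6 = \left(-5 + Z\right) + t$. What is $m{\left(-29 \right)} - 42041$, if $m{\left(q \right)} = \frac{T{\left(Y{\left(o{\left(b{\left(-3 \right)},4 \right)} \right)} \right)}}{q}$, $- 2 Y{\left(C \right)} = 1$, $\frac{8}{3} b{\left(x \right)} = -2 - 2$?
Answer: $- \frac{2438377}{58} \approx -42041.0$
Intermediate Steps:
$b{\left(x \right)} = - \frac{3}{2}$ ($b{\left(x \right)} = \frac{3 \left(-2 - 2\right)}{8} = \frac{3}{8} \left(-4\right) = - \frac{3}{2}$)
$o{\left(Z,t \right)} = 1 + Z + t$ ($o{\left(Z,t \right)} = 6 + \left(\left(-5 + Z\right) + t\right) = 6 + \left(-5 + Z + t\right) = 1 + Z + t$)
$Y{\left(C \right)} = - \frac{1}{2}$ ($Y{\left(C \right)} = \left(- \frac{1}{2}\right) 1 = - \frac{1}{2}$)
$m{\left(q \right)} = - \frac{1}{2 q}$
$m{\left(-29 \right)} - 42041 = - \frac{1}{2 \left(-29\right)} - 42041 = \left(- \frac{1}{2}\right) \left(- \frac{1}{29}\right) - 42041 = \frac{1}{58} - 42041 = - \frac{2438377}{58}$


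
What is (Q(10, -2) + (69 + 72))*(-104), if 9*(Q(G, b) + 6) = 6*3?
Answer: -14248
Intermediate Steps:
Q(G, b) = -4 (Q(G, b) = -6 + (6*3)/9 = -6 + (⅑)*18 = -6 + 2 = -4)
(Q(10, -2) + (69 + 72))*(-104) = (-4 + (69 + 72))*(-104) = (-4 + 141)*(-104) = 137*(-104) = -14248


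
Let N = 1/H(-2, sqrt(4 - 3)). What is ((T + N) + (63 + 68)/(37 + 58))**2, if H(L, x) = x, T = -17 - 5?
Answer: 3474496/9025 ≈ 384.99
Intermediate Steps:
T = -22
N = 1 (N = 1/(sqrt(4 - 3)) = 1/(sqrt(1)) = 1/1 = 1)
((T + N) + (63 + 68)/(37 + 58))**2 = ((-22 + 1) + (63 + 68)/(37 + 58))**2 = (-21 + 131/95)**2 = (-1864/95)**2 = 3474496/9025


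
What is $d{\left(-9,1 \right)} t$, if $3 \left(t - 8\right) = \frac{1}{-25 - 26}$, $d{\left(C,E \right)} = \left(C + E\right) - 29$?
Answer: $- \frac{45251}{153} \approx -295.76$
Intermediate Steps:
$d{\left(C,E \right)} = -29 + C + E$
$t = \frac{1223}{153}$ ($t = 8 + \frac{1}{3 \left(-25 - 26\right)} = 8 + \frac{1}{3 \left(-51\right)} = 8 + \frac{1}{3} \left(- \frac{1}{51}\right) = 8 - \frac{1}{153} = \frac{1223}{153} \approx 7.9935$)
$d{\left(-9,1 \right)} t = \left(-29 - 9 + 1\right) \frac{1223}{153} = \left(-37\right) \frac{1223}{153} = - \frac{45251}{153}$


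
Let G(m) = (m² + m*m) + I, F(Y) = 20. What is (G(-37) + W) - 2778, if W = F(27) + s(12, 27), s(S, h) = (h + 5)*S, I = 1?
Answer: 365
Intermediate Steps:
s(S, h) = S*(5 + h) (s(S, h) = (5 + h)*S = S*(5 + h))
W = 404 (W = 20 + 12*(5 + 27) = 20 + 12*32 = 20 + 384 = 404)
G(m) = 1 + 2*m² (G(m) = (m² + m*m) + 1 = (m² + m²) + 1 = 2*m² + 1 = 1 + 2*m²)
(G(-37) + W) - 2778 = ((1 + 2*(-37)²) + 404) - 2778 = ((1 + 2*1369) + 404) - 2778 = ((1 + 2738) + 404) - 2778 = (2739 + 404) - 2778 = 3143 - 2778 = 365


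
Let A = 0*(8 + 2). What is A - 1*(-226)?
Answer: 226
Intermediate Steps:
A = 0 (A = 0*10 = 0)
A - 1*(-226) = 0 - 1*(-226) = 0 + 226 = 226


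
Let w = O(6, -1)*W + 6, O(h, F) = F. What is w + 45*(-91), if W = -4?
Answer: -4085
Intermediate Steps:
w = 10 (w = -1*(-4) + 6 = 4 + 6 = 10)
w + 45*(-91) = 10 + 45*(-91) = 10 - 4095 = -4085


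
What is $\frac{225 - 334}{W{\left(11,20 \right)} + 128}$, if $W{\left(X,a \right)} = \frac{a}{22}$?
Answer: $- \frac{1199}{1418} \approx -0.84556$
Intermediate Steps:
$W{\left(X,a \right)} = \frac{a}{22}$ ($W{\left(X,a \right)} = a \frac{1}{22} = \frac{a}{22}$)
$\frac{225 - 334}{W{\left(11,20 \right)} + 128} = \frac{225 - 334}{\frac{1}{22} \cdot 20 + 128} = - \frac{109}{\frac{10}{11} + 128} = - \frac{109}{\frac{1418}{11}} = \left(-109\right) \frac{11}{1418} = - \frac{1199}{1418}$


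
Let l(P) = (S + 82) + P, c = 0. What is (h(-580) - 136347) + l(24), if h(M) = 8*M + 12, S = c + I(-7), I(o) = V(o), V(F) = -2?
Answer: -140871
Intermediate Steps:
I(o) = -2
S = -2 (S = 0 - 2 = -2)
h(M) = 12 + 8*M
l(P) = 80 + P (l(P) = (-2 + 82) + P = 80 + P)
(h(-580) - 136347) + l(24) = ((12 + 8*(-580)) - 136347) + (80 + 24) = ((12 - 4640) - 136347) + 104 = (-4628 - 136347) + 104 = -140975 + 104 = -140871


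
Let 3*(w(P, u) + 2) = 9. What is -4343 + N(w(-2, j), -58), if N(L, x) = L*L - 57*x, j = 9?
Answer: -1036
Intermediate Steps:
w(P, u) = 1 (w(P, u) = -2 + (⅓)*9 = -2 + 3 = 1)
N(L, x) = L² - 57*x
-4343 + N(w(-2, j), -58) = -4343 + (1² - 57*(-58)) = -4343 + (1 + 3306) = -4343 + 3307 = -1036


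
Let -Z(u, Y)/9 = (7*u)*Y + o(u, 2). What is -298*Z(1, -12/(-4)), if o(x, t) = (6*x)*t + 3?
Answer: 96552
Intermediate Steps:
o(x, t) = 3 + 6*t*x (o(x, t) = 6*t*x + 3 = 3 + 6*t*x)
Z(u, Y) = -27 - 108*u - 63*Y*u (Z(u, Y) = -9*((7*u)*Y + (3 + 6*2*u)) = -9*(7*Y*u + (3 + 12*u)) = -9*(3 + 12*u + 7*Y*u) = -27 - 108*u - 63*Y*u)
-298*Z(1, -12/(-4)) = -298*(-27 - 108*1 - 63*(-12/(-4))*1) = -298*(-27 - 108 - 63*(-12*(-1/4))*1) = -298*(-27 - 108 - 63*3*1) = -298*(-27 - 108 - 189) = -298*(-324) = 96552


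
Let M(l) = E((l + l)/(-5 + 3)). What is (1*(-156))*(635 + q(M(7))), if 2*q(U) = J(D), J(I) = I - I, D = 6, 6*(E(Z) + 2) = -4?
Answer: -99060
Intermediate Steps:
E(Z) = -8/3 (E(Z) = -2 + (1/6)*(-4) = -2 - 2/3 = -8/3)
M(l) = -8/3
J(I) = 0
q(U) = 0 (q(U) = (1/2)*0 = 0)
(1*(-156))*(635 + q(M(7))) = (1*(-156))*(635 + 0) = -156*635 = -99060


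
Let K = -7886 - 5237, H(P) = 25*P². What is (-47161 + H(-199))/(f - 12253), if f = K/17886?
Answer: -1533096864/19924571 ≈ -76.945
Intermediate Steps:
K = -13123
f = -1193/1626 (f = -13123/17886 = -13123*1/17886 = -1193/1626 ≈ -0.73370)
(-47161 + H(-199))/(f - 12253) = (-47161 + 25*(-199)²)/(-1193/1626 - 12253) = (-47161 + 25*39601)/(-19924571/1626) = (-47161 + 990025)*(-1626/19924571) = 942864*(-1626/19924571) = -1533096864/19924571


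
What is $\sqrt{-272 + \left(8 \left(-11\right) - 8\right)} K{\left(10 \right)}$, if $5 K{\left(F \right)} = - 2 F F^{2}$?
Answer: $- 1600 i \sqrt{23} \approx - 7673.3 i$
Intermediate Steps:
$K{\left(F \right)} = - \frac{2 F^{3}}{5}$ ($K{\left(F \right)} = \frac{- 2 F F^{2}}{5} = \frac{\left(-2\right) F^{3}}{5} = - \frac{2 F^{3}}{5}$)
$\sqrt{-272 + \left(8 \left(-11\right) - 8\right)} K{\left(10 \right)} = \sqrt{-272 + \left(8 \left(-11\right) - 8\right)} \left(- \frac{2 \cdot 10^{3}}{5}\right) = \sqrt{-272 - 96} \left(\left(- \frac{2}{5}\right) 1000\right) = \sqrt{-272 - 96} \left(-400\right) = \sqrt{-368} \left(-400\right) = 4 i \sqrt{23} \left(-400\right) = - 1600 i \sqrt{23}$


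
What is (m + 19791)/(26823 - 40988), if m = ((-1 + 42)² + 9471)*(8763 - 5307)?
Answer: -38561103/14165 ≈ -2722.3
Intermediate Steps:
m = 38541312 (m = (41² + 9471)*3456 = (1681 + 9471)*3456 = 11152*3456 = 38541312)
(m + 19791)/(26823 - 40988) = (38541312 + 19791)/(26823 - 40988) = 38561103/(-14165) = 38561103*(-1/14165) = -38561103/14165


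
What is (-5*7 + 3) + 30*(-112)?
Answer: -3392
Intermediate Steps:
(-5*7 + 3) + 30*(-112) = (-35 + 3) - 3360 = -32 - 3360 = -3392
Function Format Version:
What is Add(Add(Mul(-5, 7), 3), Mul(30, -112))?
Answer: -3392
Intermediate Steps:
Add(Add(Mul(-5, 7), 3), Mul(30, -112)) = Add(Add(-35, 3), -3360) = Add(-32, -3360) = -3392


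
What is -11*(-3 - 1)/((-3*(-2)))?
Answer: 22/3 ≈ 7.3333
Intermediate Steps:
-11*(-3 - 1)/((-3*(-2))) = -(-44)/6 = -11*(-⅔) = 22/3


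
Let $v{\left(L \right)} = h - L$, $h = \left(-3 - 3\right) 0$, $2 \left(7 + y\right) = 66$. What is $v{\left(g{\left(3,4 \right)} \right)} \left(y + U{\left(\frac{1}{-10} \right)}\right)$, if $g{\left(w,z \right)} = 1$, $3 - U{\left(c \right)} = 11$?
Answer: $-18$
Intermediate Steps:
$y = 26$ ($y = -7 + \frac{1}{2} \cdot 66 = -7 + 33 = 26$)
$h = 0$ ($h = \left(-6\right) 0 = 0$)
$U{\left(c \right)} = -8$ ($U{\left(c \right)} = 3 - 11 = -8$)
$v{\left(L \right)} = - L$ ($v{\left(L \right)} = 0 - L = - L$)
$v{\left(g{\left(3,4 \right)} \right)} \left(y + U{\left(\frac{1}{-10} \right)}\right) = \left(-1\right) 1 \left(26 - 8\right) = \left(-1\right) 18 = -18$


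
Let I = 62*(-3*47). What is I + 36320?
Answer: 27578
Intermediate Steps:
I = -8742 (I = 62*(-141) = -8742)
I + 36320 = -8742 + 36320 = 27578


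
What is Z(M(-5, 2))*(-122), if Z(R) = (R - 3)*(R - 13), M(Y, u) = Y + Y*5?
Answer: -173118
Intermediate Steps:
M(Y, u) = 6*Y (M(Y, u) = Y + 5*Y = 6*Y)
Z(R) = (-13 + R)*(-3 + R) (Z(R) = (-3 + R)*(-13 + R) = (-13 + R)*(-3 + R))
Z(M(-5, 2))*(-122) = (39 + (6*(-5))² - 96*(-5))*(-122) = (39 + (-30)² - 16*(-30))*(-122) = (39 + 900 + 480)*(-122) = 1419*(-122) = -173118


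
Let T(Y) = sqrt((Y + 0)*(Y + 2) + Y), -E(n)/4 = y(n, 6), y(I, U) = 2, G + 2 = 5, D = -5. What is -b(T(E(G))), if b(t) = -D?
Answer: -5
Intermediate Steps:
G = 3 (G = -2 + 5 = 3)
E(n) = -8 (E(n) = -4*2 = -8)
T(Y) = sqrt(Y + Y*(2 + Y)) (T(Y) = sqrt(Y*(2 + Y) + Y) = sqrt(Y + Y*(2 + Y)))
b(t) = 5 (b(t) = -1*(-5) = 5)
-b(T(E(G))) = -1*5 = -5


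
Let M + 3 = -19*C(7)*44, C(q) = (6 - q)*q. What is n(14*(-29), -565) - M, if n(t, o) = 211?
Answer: -5638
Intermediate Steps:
C(q) = q*(6 - q)
M = 5849 (M = -3 - 133*(6 - 1*7)*44 = -3 - 133*(6 - 7)*44 = -3 - 133*(-1)*44 = -3 - 19*(-7)*44 = -3 + 133*44 = -3 + 5852 = 5849)
n(14*(-29), -565) - M = 211 - 1*5849 = 211 - 5849 = -5638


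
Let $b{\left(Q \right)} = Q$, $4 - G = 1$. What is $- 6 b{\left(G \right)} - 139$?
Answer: $-157$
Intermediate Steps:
$G = 3$ ($G = 4 - 1 = 3$)
$- 6 b{\left(G \right)} - 139 = \left(-6\right) 3 - 139 = -18 - 139 = -157$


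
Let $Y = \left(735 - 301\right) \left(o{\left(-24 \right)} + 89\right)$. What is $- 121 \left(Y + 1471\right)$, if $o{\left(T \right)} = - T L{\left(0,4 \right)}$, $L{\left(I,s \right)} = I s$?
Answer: $-4851737$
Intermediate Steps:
$o{\left(T \right)} = 0$ ($o{\left(T \right)} = - T 0 \cdot 4 = - T 0 = 0$)
$Y = 38626$ ($Y = \left(735 - 301\right) \left(0 + 89\right) = 434 \cdot 89 = 38626$)
$- 121 \left(Y + 1471\right) = - 121 \left(38626 + 1471\right) = \left(-121\right) 40097 = -4851737$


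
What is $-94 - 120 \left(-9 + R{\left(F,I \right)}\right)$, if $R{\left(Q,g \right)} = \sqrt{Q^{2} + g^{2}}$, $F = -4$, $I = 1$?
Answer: $986 - 120 \sqrt{17} \approx 491.23$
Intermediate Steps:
$-94 - 120 \left(-9 + R{\left(F,I \right)}\right) = -94 - 120 \left(-9 + \sqrt{\left(-4\right)^{2} + 1^{2}}\right) = -94 - 120 \left(-9 + \sqrt{16 + 1}\right) = -94 - 120 \left(-9 + \sqrt{17}\right) = -94 + \left(1080 - 120 \sqrt{17}\right) = 986 - 120 \sqrt{17}$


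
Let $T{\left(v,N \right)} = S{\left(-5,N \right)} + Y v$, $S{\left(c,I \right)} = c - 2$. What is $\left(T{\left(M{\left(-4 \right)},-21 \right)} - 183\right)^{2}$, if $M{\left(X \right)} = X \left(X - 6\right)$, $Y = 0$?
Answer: $36100$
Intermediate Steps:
$S{\left(c,I \right)} = -2 + c$ ($S{\left(c,I \right)} = c - 2 = -2 + c$)
$M{\left(X \right)} = X \left(-6 + X\right)$
$T{\left(v,N \right)} = -7$ ($T{\left(v,N \right)} = \left(-2 - 5\right) + 0 v = -7 + 0 = -7$)
$\left(T{\left(M{\left(-4 \right)},-21 \right)} - 183\right)^{2} = \left(-7 - 183\right)^{2} = \left(-190\right)^{2} = 36100$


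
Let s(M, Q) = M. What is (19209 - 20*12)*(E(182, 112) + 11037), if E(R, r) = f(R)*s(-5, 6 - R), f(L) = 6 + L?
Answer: 191529993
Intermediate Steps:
E(R, r) = -30 - 5*R (E(R, r) = (6 + R)*(-5) = -30 - 5*R)
(19209 - 20*12)*(E(182, 112) + 11037) = (19209 - 20*12)*((-30 - 5*182) + 11037) = (19209 - 240)*((-30 - 910) + 11037) = 18969*(-940 + 11037) = 18969*10097 = 191529993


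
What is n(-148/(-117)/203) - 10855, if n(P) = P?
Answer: -257816957/23751 ≈ -10855.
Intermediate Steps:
n(-148/(-117)/203) - 10855 = -148/(-117)/203 - 10855 = -148*(-1/117)*(1/203) - 10855 = (148/117)*(1/203) - 10855 = 148/23751 - 10855 = -257816957/23751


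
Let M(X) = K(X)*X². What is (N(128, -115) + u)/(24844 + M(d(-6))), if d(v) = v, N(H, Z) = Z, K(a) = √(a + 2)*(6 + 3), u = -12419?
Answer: -38924337/77205530 + 507627*I/38602765 ≈ -0.50416 + 0.01315*I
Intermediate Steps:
K(a) = 9*√(2 + a) (K(a) = √(2 + a)*9 = 9*√(2 + a))
M(X) = 9*X²*√(2 + X) (M(X) = (9*√(2 + X))*X² = 9*X²*√(2 + X))
(N(128, -115) + u)/(24844 + M(d(-6))) = (-115 - 12419)/(24844 + 9*(-6)²*√(2 - 6)) = -12534/(24844 + 9*36*√(-4)) = -12534/(24844 + 9*36*(2*I)) = -12534*(24844 - 648*I)/617644240 = -6267*(24844 - 648*I)/308822120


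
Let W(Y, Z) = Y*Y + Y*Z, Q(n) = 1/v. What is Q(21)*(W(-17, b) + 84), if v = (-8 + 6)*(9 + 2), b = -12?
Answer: -577/22 ≈ -26.227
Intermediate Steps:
v = -22 (v = -2*11 = -22)
Q(n) = -1/22 (Q(n) = 1/(-22) = -1/22)
W(Y, Z) = Y**2 + Y*Z
Q(21)*(W(-17, b) + 84) = -(-17*(-17 - 12) + 84)/22 = -(-17*(-29) + 84)/22 = -(493 + 84)/22 = -1/22*577 = -577/22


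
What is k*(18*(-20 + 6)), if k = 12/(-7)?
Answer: 432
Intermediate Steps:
k = -12/7 (k = 12*(-⅐) = -12/7 ≈ -1.7143)
k*(18*(-20 + 6)) = -216*(-20 + 6)/7 = -216*(-14)/7 = -12/7*(-252) = 432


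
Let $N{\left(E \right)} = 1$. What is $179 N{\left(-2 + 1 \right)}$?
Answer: $179$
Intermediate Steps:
$179 N{\left(-2 + 1 \right)} = 179 \cdot 1 = 179$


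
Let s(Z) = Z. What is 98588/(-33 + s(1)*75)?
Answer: 7042/3 ≈ 2347.3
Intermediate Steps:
98588/(-33 + s(1)*75) = 98588/(-33 + 1*75) = 98588/(-33 + 75) = 98588/42 = 98588*(1/42) = 7042/3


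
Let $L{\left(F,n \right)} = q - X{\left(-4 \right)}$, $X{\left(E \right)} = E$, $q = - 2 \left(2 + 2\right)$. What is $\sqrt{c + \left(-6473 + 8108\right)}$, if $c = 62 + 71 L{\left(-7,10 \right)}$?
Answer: $3 \sqrt{157} \approx 37.59$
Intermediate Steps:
$q = -8$ ($q = \left(-2\right) 4 = -8$)
$L{\left(F,n \right)} = -4$ ($L{\left(F,n \right)} = -8 - -4 = -8 + 4 = -4$)
$c = -222$ ($c = 62 + 71 \left(-4\right) = 62 - 284 = -222$)
$\sqrt{c + \left(-6473 + 8108\right)} = \sqrt{-222 + \left(-6473 + 8108\right)} = \sqrt{-222 + 1635} = \sqrt{1413} = 3 \sqrt{157}$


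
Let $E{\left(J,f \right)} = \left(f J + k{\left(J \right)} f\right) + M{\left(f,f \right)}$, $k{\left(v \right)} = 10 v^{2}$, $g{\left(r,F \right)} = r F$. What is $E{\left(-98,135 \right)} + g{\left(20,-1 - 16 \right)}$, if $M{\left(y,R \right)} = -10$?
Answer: $12951820$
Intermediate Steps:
$g{\left(r,F \right)} = F r$
$E{\left(J,f \right)} = -10 + J f + 10 f J^{2}$ ($E{\left(J,f \right)} = \left(f J + 10 J^{2} f\right) - 10 = \left(J f + 10 f J^{2}\right) - 10 = -10 + J f + 10 f J^{2}$)
$E{\left(-98,135 \right)} + g{\left(20,-1 - 16 \right)} = \left(-10 - 13230 + 10 \cdot 135 \left(-98\right)^{2}\right) + \left(-1 - 16\right) 20 = \left(-10 - 13230 + 10 \cdot 135 \cdot 9604\right) + \left(-1 - 16\right) 20 = \left(-10 - 13230 + 12965400\right) - 340 = 12952160 - 340 = 12951820$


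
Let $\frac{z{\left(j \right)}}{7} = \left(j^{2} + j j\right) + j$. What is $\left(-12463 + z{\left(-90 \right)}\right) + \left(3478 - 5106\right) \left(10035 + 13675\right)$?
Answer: $-38499573$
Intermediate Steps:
$z{\left(j \right)} = 7 j + 14 j^{2}$ ($z{\left(j \right)} = 7 \left(\left(j^{2} + j j\right) + j\right) = 7 \left(\left(j^{2} + j^{2}\right) + j\right) = 7 \left(2 j^{2} + j\right) = 7 \left(j + 2 j^{2}\right) = 7 j + 14 j^{2}$)
$\left(-12463 + z{\left(-90 \right)}\right) + \left(3478 - 5106\right) \left(10035 + 13675\right) = \left(-12463 + 7 \left(-90\right) \left(1 + 2 \left(-90\right)\right)\right) + \left(3478 - 5106\right) \left(10035 + 13675\right) = \left(-12463 + 7 \left(-90\right) \left(1 - 180\right)\right) - 38599880 = \left(-12463 + 7 \left(-90\right) \left(-179\right)\right) - 38599880 = \left(-12463 + 112770\right) - 38599880 = 100307 - 38599880 = -38499573$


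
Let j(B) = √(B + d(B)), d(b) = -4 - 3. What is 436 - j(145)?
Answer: 436 - √138 ≈ 424.25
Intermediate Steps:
d(b) = -7
j(B) = √(-7 + B) (j(B) = √(B - 7) = √(-7 + B))
436 - j(145) = 436 - √(-7 + 145) = 436 - √138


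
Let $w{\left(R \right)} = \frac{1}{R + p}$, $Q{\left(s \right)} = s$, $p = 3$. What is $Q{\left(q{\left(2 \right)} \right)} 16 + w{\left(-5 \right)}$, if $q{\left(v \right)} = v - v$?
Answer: $- \frac{1}{2} \approx -0.5$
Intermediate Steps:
$q{\left(v \right)} = 0$
$w{\left(R \right)} = \frac{1}{3 + R}$ ($w{\left(R \right)} = \frac{1}{R + 3} = \frac{1}{3 + R}$)
$Q{\left(q{\left(2 \right)} \right)} 16 + w{\left(-5 \right)} = 0 \cdot 16 + \frac{1}{3 - 5} = 0 + \frac{1}{-2} = 0 - \frac{1}{2} = - \frac{1}{2}$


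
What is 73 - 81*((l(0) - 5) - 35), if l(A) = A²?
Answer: 3313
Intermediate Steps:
73 - 81*((l(0) - 5) - 35) = 73 - 81*((0² - 5) - 35) = 73 - 81*((0 - 5) - 35) = 73 - 81*(-5 - 35) = 73 - 81*(-40) = 73 + 3240 = 3313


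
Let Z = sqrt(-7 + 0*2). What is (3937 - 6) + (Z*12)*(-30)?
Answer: 3931 - 360*I*sqrt(7) ≈ 3931.0 - 952.47*I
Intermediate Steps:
Z = I*sqrt(7) (Z = sqrt(-7 + 0) = sqrt(-7) = I*sqrt(7) ≈ 2.6458*I)
(3937 - 6) + (Z*12)*(-30) = (3937 - 6) + ((I*sqrt(7))*12)*(-30) = 3931 + (12*I*sqrt(7))*(-30) = 3931 - 360*I*sqrt(7)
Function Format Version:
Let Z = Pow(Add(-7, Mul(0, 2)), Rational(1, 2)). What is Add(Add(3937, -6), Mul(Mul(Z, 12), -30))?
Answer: Add(3931, Mul(-360, I, Pow(7, Rational(1, 2)))) ≈ Add(3931.0, Mul(-952.47, I))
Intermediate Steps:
Z = Mul(I, Pow(7, Rational(1, 2))) (Z = Pow(Add(-7, 0), Rational(1, 2)) = Pow(-7, Rational(1, 2)) = Mul(I, Pow(7, Rational(1, 2))) ≈ Mul(2.6458, I))
Add(Add(3937, -6), Mul(Mul(Z, 12), -30)) = Add(Add(3937, -6), Mul(Mul(Mul(I, Pow(7, Rational(1, 2))), 12), -30)) = Add(3931, Mul(Mul(12, I, Pow(7, Rational(1, 2))), -30)) = Add(3931, Mul(-360, I, Pow(7, Rational(1, 2))))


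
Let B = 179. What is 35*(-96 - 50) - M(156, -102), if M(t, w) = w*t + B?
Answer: 10623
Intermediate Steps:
M(t, w) = 179 + t*w (M(t, w) = w*t + 179 = t*w + 179 = 179 + t*w)
35*(-96 - 50) - M(156, -102) = 35*(-96 - 50) - (179 + 156*(-102)) = 35*(-146) - (179 - 15912) = -5110 - 1*(-15733) = -5110 + 15733 = 10623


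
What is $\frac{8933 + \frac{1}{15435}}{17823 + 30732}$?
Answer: $\frac{137880856}{749446425} \approx 0.18398$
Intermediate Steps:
$\frac{8933 + \frac{1}{15435}}{17823 + 30732} = \frac{8933 + \frac{1}{15435}}{48555} = \frac{137880856}{15435} \cdot \frac{1}{48555} = \frac{137880856}{749446425}$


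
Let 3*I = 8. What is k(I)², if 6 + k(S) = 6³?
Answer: 44100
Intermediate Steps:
I = 8/3 (I = (⅓)*8 = 8/3 ≈ 2.6667)
k(S) = 210 (k(S) = -6 + 6³ = -6 + 216 = 210)
k(I)² = 210² = 44100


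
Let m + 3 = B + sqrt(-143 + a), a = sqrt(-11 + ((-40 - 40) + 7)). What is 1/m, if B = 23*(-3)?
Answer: -1/(72 - sqrt(-143 + 2*I*sqrt(21))) ≈ -0.013584 - 0.0022694*I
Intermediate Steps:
a = 2*I*sqrt(21) (a = sqrt(-11 + (-80 + 7)) = sqrt(-11 - 73) = sqrt(-84) = 2*I*sqrt(21) ≈ 9.1651*I)
B = -69
m = -72 + sqrt(-143 + 2*I*sqrt(21)) (m = -3 + (-69 + sqrt(-143 + 2*I*sqrt(21))) = -72 + sqrt(-143 + 2*I*sqrt(21)) ≈ -71.617 + 11.964*I)
1/m = 1/(-72 + sqrt(-143 + 2*I*sqrt(21)))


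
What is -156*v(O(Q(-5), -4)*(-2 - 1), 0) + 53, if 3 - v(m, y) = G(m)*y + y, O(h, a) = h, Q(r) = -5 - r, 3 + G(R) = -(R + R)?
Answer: -415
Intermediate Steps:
G(R) = -3 - 2*R (G(R) = -3 - (R + R) = -3 - 2*R)
v(m, y) = 3 - y - y*(-3 - 2*m) (v(m, y) = 3 - ((-3 - 2*m)*y + y) = 3 - (y*(-3 - 2*m) + y) = 3 - (y + y*(-3 - 2*m)) = 3 + (-y - y*(-3 - 2*m)) = 3 - y - y*(-3 - 2*m))
-156*v(O(Q(-5), -4)*(-2 - 1), 0) + 53 = -156*(3 - 1*0 + 0*(3 + 2*((-5 - 1*(-5))*(-2 - 1)))) + 53 = -156*(3 + 0 + 0*(3 + 2*((-5 + 5)*(-3)))) + 53 = -156*(3 + 0 + 0*(3 + 2*(0*(-3)))) + 53 = -156*(3 + 0 + 0*(3 + 2*0)) + 53 = -156*(3 + 0 + 0*(3 + 0)) + 53 = -156*(3 + 0 + 0*3) + 53 = -156*(3 + 0 + 0) + 53 = -156*3 + 53 = -468 + 53 = -415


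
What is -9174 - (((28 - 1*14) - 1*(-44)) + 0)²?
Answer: -12538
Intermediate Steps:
-9174 - (((28 - 1*14) - 1*(-44)) + 0)² = -9174 - (((28 - 14) + 44) + 0)² = -9174 - ((14 + 44) + 0)² = -9174 - (58 + 0)² = -9174 - 1*58² = -9174 - 1*3364 = -9174 - 3364 = -12538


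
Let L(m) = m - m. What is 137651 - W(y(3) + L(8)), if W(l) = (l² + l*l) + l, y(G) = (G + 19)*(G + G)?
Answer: 102671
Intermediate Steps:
y(G) = 2*G*(19 + G) (y(G) = (19 + G)*(2*G) = 2*G*(19 + G))
L(m) = 0
W(l) = l + 2*l² (W(l) = (l² + l²) + l = 2*l² + l = l + 2*l²)
137651 - W(y(3) + L(8)) = 137651 - (2*3*(19 + 3) + 0)*(1 + 2*(2*3*(19 + 3) + 0)) = 137651 - (2*3*22 + 0)*(1 + 2*(2*3*22 + 0)) = 137651 - (132 + 0)*(1 + 2*(132 + 0)) = 137651 - 132*(1 + 2*132) = 137651 - 132*(1 + 264) = 137651 - 132*265 = 137651 - 1*34980 = 137651 - 34980 = 102671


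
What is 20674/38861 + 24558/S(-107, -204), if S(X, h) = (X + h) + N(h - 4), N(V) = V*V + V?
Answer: 1838058568/1661113445 ≈ 1.1065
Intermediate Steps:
N(V) = V + V² (N(V) = V² + V = V + V²)
S(X, h) = X + h + (-4 + h)*(-3 + h) (S(X, h) = (X + h) + (h - 4)*(1 + (h - 4)) = (X + h) + (-4 + h)*(1 + (-4 + h)) = (X + h) + (-4 + h)*(-3 + h) = X + h + (-4 + h)*(-3 + h))
20674/38861 + 24558/S(-107, -204) = 20674/38861 + 24558/(-107 - 204 + (-4 - 204)*(-3 - 204)) = 20674*(1/38861) + 24558/(-107 - 204 - 208*(-207)) = 20674/38861 + 24558/(-107 - 204 + 43056) = 20674/38861 + 24558/42745 = 1838058568/1661113445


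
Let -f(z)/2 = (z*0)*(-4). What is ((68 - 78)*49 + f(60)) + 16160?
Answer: 15670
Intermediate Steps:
f(z) = 0 (f(z) = -2*z*0*(-4) = -0*(-4) = -2*0 = 0)
((68 - 78)*49 + f(60)) + 16160 = ((68 - 78)*49 + 0) + 16160 = (-10*49 + 0) + 16160 = (-490 + 0) + 16160 = -490 + 16160 = 15670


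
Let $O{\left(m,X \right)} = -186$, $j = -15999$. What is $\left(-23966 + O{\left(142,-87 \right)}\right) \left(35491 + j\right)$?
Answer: $-470770784$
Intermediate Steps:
$\left(-23966 + O{\left(142,-87 \right)}\right) \left(35491 + j\right) = \left(-23966 - 186\right) \left(35491 - 15999\right) = \left(-24152\right) 19492 = -470770784$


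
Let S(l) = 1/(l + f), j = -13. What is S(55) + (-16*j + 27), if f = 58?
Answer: 26556/113 ≈ 235.01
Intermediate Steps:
S(l) = 1/(58 + l) (S(l) = 1/(l + 58) = 1/(58 + l))
S(55) + (-16*j + 27) = 1/(58 + 55) + (-16*(-13) + 27) = 1/113 + (208 + 27) = 1/113 + 235 = 26556/113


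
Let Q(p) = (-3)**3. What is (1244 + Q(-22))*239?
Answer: 290863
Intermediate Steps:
Q(p) = -27
(1244 + Q(-22))*239 = (1244 - 27)*239 = 1217*239 = 290863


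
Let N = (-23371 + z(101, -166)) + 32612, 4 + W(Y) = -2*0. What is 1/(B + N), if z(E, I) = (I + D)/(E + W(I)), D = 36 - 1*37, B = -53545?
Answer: -97/4297655 ≈ -2.2570e-5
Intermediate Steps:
W(Y) = -4 (W(Y) = -4 - 2*0 = -4 + 0 = -4)
D = -1 (D = 36 - 37 = -1)
z(E, I) = (-1 + I)/(-4 + E) (z(E, I) = (I - 1)/(E - 4) = (-1 + I)/(-4 + E))
N = 896210/97 (N = (-23371 + (-1 - 166)/(-4 + 101)) + 32612 = (-23371 - 167/97) + 32612 = -2267154/97 + 32612 = 896210/97 ≈ 9239.3)
1/(B + N) = 1/(-53545 + 896210/97) = 1/(-4297655/97) = -97/4297655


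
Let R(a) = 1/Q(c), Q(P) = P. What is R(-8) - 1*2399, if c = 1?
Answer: -2398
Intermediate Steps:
R(a) = 1 (R(a) = 1/1 = 1)
R(-8) - 1*2399 = 1 - 1*2399 = 1 - 2399 = -2398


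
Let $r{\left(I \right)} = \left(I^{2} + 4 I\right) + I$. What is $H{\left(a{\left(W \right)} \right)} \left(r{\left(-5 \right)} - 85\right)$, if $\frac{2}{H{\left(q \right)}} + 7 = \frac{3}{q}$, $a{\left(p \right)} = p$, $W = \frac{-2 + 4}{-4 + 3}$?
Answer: $20$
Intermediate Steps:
$W = -2$ ($W = \frac{2}{-1} = 2 \left(-1\right) = -2$)
$r{\left(I \right)} = I^{2} + 5 I$
$H{\left(q \right)} = \frac{2}{-7 + \frac{3}{q}}$
$H{\left(a{\left(W \right)} \right)} \left(r{\left(-5 \right)} - 85\right) = \left(-2\right) \left(-2\right) \frac{1}{-3 + 7 \left(-2\right)} \left(- 5 \left(5 - 5\right) - 85\right) = \left(-2\right) \left(-2\right) \frac{1}{-3 - 14} \left(\left(-5\right) 0 - 85\right) = \left(-2\right) \left(-2\right) \frac{1}{-17} \left(0 - 85\right) = \left(-2\right) \left(-2\right) \left(- \frac{1}{17}\right) \left(-85\right) = \left(- \frac{4}{17}\right) \left(-85\right) = 20$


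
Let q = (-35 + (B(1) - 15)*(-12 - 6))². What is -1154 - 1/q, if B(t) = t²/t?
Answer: -54340707/47089 ≈ -1154.0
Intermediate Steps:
B(t) = t
q = 47089 (q = (-35 + (1 - 15)*(-12 - 6))² = (-35 - 14*(-18))² = (-35 + 252)² = 217² = 47089)
-1154 - 1/q = -1154 - 1/47089 = -54340707/47089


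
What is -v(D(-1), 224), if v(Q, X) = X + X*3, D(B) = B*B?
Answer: -896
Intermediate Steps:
D(B) = B**2
v(Q, X) = 4*X (v(Q, X) = X + 3*X = 4*X)
-v(D(-1), 224) = -4*224 = -1*896 = -896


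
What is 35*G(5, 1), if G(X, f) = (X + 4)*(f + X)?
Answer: 1890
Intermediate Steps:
G(X, f) = (4 + X)*(X + f)
35*G(5, 1) = 35*(5² + 4*5 + 4*1 + 5*1) = 35*(25 + 20 + 4 + 5) = 35*54 = 1890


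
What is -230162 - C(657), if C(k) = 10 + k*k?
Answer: -661821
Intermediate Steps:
C(k) = 10 + k²
-230162 - C(657) = -230162 - (10 + 657²) = -230162 - (10 + 431649) = -230162 - 1*431659 = -230162 - 431659 = -661821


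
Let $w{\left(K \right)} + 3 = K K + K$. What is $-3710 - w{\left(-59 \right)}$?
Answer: $-7129$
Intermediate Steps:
$w{\left(K \right)} = -3 + K + K^{2}$ ($w{\left(K \right)} = -3 + \left(K K + K\right) = -3 + \left(K^{2} + K\right) = -3 + \left(K + K^{2}\right) = -3 + K + K^{2}$)
$-3710 - w{\left(-59 \right)} = -3710 - \left(-3 - 59 + \left(-59\right)^{2}\right) = -3710 - \left(-3 - 59 + 3481\right) = -3710 - 3419 = -7129$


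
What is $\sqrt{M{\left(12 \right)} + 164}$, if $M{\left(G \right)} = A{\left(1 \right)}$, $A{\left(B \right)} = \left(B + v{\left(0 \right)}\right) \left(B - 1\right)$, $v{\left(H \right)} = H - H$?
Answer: $2 \sqrt{41} \approx 12.806$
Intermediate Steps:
$v{\left(H \right)} = 0$
$A{\left(B \right)} = B \left(-1 + B\right)$ ($A{\left(B \right)} = \left(B + 0\right) \left(B - 1\right) = B \left(-1 + B\right)$)
$M{\left(G \right)} = 0$ ($M{\left(G \right)} = 1 \left(-1 + 1\right) = 1 \cdot 0 = 0$)
$\sqrt{M{\left(12 \right)} + 164} = \sqrt{0 + 164} = \sqrt{164} = 2 \sqrt{41}$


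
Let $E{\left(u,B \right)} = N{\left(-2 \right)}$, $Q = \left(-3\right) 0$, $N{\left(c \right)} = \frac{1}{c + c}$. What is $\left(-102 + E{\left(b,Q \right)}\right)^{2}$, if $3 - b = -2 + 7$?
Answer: $\frac{167281}{16} \approx 10455.0$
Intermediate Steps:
$b = -2$ ($b = 3 - \left(-2 + 7\right) = 3 - 5 = -2$)
$N{\left(c \right)} = \frac{1}{2 c}$
$Q = 0$
$E{\left(u,B \right)} = - \frac{1}{4}$ ($E{\left(u,B \right)} = \frac{1}{2 \left(-2\right)} = \frac{1}{2} \left(- \frac{1}{2}\right) = - \frac{1}{4}$)
$\left(-102 + E{\left(b,Q \right)}\right)^{2} = \left(-102 - \frac{1}{4}\right)^{2} = \left(- \frac{409}{4}\right)^{2} = \frac{167281}{16}$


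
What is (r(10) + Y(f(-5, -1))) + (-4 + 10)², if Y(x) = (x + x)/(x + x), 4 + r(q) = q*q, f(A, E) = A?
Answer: 133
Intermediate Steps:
r(q) = -4 + q² (r(q) = -4 + q*q = -4 + q²)
Y(x) = 1 (Y(x) = (2*x)/((2*x)) = (2*x)*(1/(2*x)) = 1)
(r(10) + Y(f(-5, -1))) + (-4 + 10)² = ((-4 + 10²) + 1) + (-4 + 10)² = ((-4 + 100) + 1) + 6² = (96 + 1) + 36 = 97 + 36 = 133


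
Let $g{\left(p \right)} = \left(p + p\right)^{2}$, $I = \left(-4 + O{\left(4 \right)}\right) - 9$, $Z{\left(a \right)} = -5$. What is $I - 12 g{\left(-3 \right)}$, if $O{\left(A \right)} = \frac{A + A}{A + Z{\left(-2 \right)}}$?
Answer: $-453$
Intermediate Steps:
$O{\left(A \right)} = \frac{2 A}{-5 + A}$ ($O{\left(A \right)} = \frac{A + A}{A - 5} = \frac{2 A}{-5 + A}$)
$I = -21$ ($I = \left(-4 + 2 \cdot 4 \frac{1}{-5 + 4}\right) - 9 = \left(-4 + 2 \cdot 4 \frac{1}{-1}\right) - 9 = \left(-4 + 2 \cdot 4 \left(-1\right)\right) - 9 = \left(-4 - 8\right) - 9 = -12 - 9 = -21$)
$g{\left(p \right)} = 4 p^{2}$ ($g{\left(p \right)} = \left(2 p\right)^{2} = 4 p^{2}$)
$I - 12 g{\left(-3 \right)} = -21 - 12 \cdot 4 \left(-3\right)^{2} = -21 - 12 \cdot 4 \cdot 9 = -21 - 432 = -453$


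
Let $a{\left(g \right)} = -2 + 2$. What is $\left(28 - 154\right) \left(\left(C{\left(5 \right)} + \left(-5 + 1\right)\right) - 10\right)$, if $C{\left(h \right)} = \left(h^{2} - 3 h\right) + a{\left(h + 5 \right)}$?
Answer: $504$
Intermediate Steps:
$a{\left(g \right)} = 0$
$C{\left(h \right)} = h^{2} - 3 h$ ($C{\left(h \right)} = \left(h^{2} - 3 h\right) + 0 = h^{2} - 3 h$)
$\left(28 - 154\right) \left(\left(C{\left(5 \right)} + \left(-5 + 1\right)\right) - 10\right) = \left(28 - 154\right) \left(\left(5 \left(-3 + 5\right) + \left(-5 + 1\right)\right) - 10\right) = - 126 \left(\left(5 \cdot 2 - 4\right) - 10\right) = - 126 \left(\left(10 - 4\right) - 10\right) = - 126 \left(6 - 10\right) = \left(-126\right) \left(-4\right) = 504$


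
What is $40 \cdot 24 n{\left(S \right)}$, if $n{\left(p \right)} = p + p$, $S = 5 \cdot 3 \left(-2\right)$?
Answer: $-57600$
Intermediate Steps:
$S = -30$ ($S = 5 \left(-6\right) = -30$)
$n{\left(p \right)} = 2 p$
$40 \cdot 24 n{\left(S \right)} = 40 \cdot 24 \cdot 2 \left(-30\right) = 960 \left(-60\right) = -57600$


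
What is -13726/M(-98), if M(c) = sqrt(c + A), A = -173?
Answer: 13726*I*sqrt(271)/271 ≈ 833.79*I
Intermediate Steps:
M(c) = sqrt(-173 + c) (M(c) = sqrt(c - 173) = sqrt(-173 + c))
-13726/M(-98) = -13726/sqrt(-173 - 98) = -13726*(-I*sqrt(271)/271) = -(-13726)*I*sqrt(271)/271 = 13726*I*sqrt(271)/271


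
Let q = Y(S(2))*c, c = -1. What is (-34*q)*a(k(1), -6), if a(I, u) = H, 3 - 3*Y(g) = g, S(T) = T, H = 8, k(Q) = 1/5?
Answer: 272/3 ≈ 90.667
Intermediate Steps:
k(Q) = 1/5 (k(Q) = 1*(1/5) = 1/5)
Y(g) = 1 - g/3
a(I, u) = 8
q = -1/3 (q = (1 - 1/3*2)*(-1) = (1 - 2/3)*(-1) = (1/3)*(-1) = -1/3 ≈ -0.33333)
(-34*q)*a(k(1), -6) = -34*(-1/3)*8 = (34/3)*8 = 272/3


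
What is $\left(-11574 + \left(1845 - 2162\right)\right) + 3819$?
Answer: $-8072$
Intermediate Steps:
$\left(-11574 + \left(1845 - 2162\right)\right) + 3819 = \left(-11574 - 317\right) + 3819 = -11891 + 3819 = -8072$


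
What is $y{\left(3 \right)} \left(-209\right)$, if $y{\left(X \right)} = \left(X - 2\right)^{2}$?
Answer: $-209$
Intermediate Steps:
$y{\left(X \right)} = \left(-2 + X\right)^{2}$
$y{\left(3 \right)} \left(-209\right) = \left(-2 + 3\right)^{2} \left(-209\right) = 1^{2} \left(-209\right) = 1 \left(-209\right) = -209$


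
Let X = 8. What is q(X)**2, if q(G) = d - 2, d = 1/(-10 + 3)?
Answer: 225/49 ≈ 4.5918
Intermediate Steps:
d = -1/7 (d = 1/(-7) = -1/7 ≈ -0.14286)
q(G) = -15/7 (q(G) = -1/7 - 2 = -15/7)
q(X)**2 = (-15/7)**2 = 225/49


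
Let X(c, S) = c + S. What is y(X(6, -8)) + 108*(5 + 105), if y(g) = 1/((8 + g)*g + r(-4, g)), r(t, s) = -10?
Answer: 261359/22 ≈ 11880.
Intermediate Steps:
X(c, S) = S + c
y(g) = 1/(-10 + g*(8 + g)) (y(g) = 1/((8 + g)*g - 10) = 1/(g*(8 + g) - 10) = 1/(-10 + g*(8 + g)))
y(X(6, -8)) + 108*(5 + 105) = 1/(-10 + (-8 + 6)² + 8*(-8 + 6)) + 108*(5 + 105) = 1/(-10 + (-2)² + 8*(-2)) + 108*110 = 1/(-10 + 4 - 16) + 11880 = 1/(-22) + 11880 = -1/22 + 11880 = 261359/22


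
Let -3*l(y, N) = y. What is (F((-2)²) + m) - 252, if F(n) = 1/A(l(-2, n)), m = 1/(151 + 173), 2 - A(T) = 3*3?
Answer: -571853/2268 ≈ -252.14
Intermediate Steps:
l(y, N) = -y/3
A(T) = -7 (A(T) = 2 - 3*3 = 2 - 1*9 = 2 - 9 = -7)
m = 1/324 ≈ 0.0030864
F(n) = -⅐ (F(n) = 1/(-7) = -⅐)
(F((-2)²) + m) - 252 = (-⅐ + 1/324) - 252 = -317/2268 - 252 = -571853/2268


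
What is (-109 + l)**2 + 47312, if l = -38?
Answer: 68921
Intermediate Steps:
(-109 + l)**2 + 47312 = (-109 - 38)**2 + 47312 = (-147)**2 + 47312 = 21609 + 47312 = 68921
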